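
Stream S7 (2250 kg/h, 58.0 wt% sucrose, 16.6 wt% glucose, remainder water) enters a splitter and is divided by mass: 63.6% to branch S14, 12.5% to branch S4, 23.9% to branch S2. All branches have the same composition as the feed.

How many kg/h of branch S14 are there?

1431 kg/h

Branch S14 flow = 0.636×2250 = 1431 kg/h.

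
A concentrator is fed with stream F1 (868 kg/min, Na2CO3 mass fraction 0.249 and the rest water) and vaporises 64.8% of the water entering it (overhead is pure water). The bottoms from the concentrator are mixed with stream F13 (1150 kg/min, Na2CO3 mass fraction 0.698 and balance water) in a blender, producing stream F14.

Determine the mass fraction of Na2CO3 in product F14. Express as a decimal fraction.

0.639

Vapour removed = 0.648×0.751×868 = 422.41 kg/min; concentrate = 445.59 kg/min.
Na2CO3 reaching the mixer = 216.13 (from concentrate) + 1150×0.698 = 1018.8 kg/min.
Product flow = 445.59 + 1150 = 1595.6 kg/min; Na2CO3 fraction = 0.639.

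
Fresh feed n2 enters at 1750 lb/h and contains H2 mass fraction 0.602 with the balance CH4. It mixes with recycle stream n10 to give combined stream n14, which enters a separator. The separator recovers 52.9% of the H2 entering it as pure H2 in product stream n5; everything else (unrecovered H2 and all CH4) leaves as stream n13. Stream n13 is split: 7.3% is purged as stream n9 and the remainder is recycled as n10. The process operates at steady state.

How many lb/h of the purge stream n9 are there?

CH4 enters only via n2 and leaves only via the purge: 1750×0.398 = 0.073×(CH4 in n13), and the separator passes all CH4, so CH4 in n14 = CH4 in n13 = 9541.1 lb/h.
H2 in n14: m_A = 1750×0.602 + (1−0.073)·(1−0.529)·m_A, so m_A = 1053.5/0.5634 = 1870 lb/h.
n13 = (1−0.529)×1870 + 9541.1 = 10422 lb/h.
Purge n9 = 0.073×10422 = 760.79 lb/h.

760.8 lb/h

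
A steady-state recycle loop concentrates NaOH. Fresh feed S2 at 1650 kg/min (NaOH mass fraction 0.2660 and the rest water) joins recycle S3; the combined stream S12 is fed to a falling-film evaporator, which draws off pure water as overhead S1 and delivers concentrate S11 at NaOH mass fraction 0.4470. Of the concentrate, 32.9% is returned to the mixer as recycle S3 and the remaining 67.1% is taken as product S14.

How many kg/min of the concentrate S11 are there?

Overall NaOH balance (none leaves overhead): NaOH in fresh feed = NaOH in product, i.e. 1650×0.266 = (1−0.329)·S11·0.447.
S11 = 438.9/(0.447×0.671) = 1463.3 kg/min.

1463 kg/min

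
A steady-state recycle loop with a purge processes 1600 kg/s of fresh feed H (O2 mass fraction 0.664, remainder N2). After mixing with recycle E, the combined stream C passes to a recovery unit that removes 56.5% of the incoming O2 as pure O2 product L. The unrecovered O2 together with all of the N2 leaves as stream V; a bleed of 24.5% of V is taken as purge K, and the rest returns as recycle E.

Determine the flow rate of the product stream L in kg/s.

893.8 kg/s

O2 in C: m_A = 1600×0.664 + (1−0.245)·(1−0.565)·m_A, so m_A = 1062.4/0.6716 = 1582 kg/s.
Product L = 0.565×1582 = 893.8 kg/s.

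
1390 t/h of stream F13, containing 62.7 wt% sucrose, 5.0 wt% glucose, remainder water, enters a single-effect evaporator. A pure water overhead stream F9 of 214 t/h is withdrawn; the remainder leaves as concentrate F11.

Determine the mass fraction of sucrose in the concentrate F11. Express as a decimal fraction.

0.741

sucrose is not removed: 1390×0.627 = 871.53 t/h of sucrose enters F11.
Concentrate = 1390 − 214 = 1176 t/h.
Mass fraction = 871.53/1176 = 0.741.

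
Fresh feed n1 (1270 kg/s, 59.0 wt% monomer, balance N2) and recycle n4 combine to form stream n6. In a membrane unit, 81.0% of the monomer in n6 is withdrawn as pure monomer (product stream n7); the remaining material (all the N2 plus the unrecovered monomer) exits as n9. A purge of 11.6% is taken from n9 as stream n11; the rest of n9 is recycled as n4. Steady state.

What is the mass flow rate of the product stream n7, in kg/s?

monomer in n6: m_A = 1270×0.590 + (1−0.116)·(1−0.810)·m_A, so m_A = 749.3/0.8320 = 900.56 kg/s.
Product n7 = 0.810×900.56 = 729.45 kg/s.

729.5 kg/s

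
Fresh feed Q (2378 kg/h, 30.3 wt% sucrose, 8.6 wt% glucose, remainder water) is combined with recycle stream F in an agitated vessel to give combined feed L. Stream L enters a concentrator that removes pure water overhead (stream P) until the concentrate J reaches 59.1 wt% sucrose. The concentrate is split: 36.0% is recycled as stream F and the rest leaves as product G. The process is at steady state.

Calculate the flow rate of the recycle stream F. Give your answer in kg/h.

Overall sucrose balance (none leaves overhead): sucrose in fresh feed = sucrose in product, i.e. 2378×0.303 = (1−0.360)·J·0.591.
J = 720.53/(0.591×0.640) = 1905 kg/h.
Recycle F = 0.360×1905 = 685.79 kg/h.

685.8 kg/h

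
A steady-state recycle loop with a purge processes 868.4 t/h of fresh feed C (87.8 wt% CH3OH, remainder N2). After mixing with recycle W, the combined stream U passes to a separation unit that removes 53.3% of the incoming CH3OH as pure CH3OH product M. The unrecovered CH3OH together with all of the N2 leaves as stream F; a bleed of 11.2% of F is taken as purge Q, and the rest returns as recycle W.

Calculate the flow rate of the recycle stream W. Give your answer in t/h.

N2 enters only via C and leaves only via the purge: 868.4×0.122 = 0.112×(N2 in F), and the separation unit passes all N2, so N2 in U = N2 in F = 945.94 t/h.
CH3OH in U: m_A = 868.4×0.878 + (1−0.112)·(1−0.533)·m_A, so m_A = 762.46/0.5853 = 1302.7 t/h.
F = (1−0.533)×1302.7 + 945.94 = 1554.3 t/h.
Recycle W = (1−0.112)×1554.3 = 1380.2 t/h.

1380 t/h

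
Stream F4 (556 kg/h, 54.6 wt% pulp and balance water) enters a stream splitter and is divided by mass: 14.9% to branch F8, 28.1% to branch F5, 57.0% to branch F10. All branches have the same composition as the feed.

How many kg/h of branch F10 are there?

316.9 kg/h

Branch F10 flow = 0.570×556 = 316.92 kg/h.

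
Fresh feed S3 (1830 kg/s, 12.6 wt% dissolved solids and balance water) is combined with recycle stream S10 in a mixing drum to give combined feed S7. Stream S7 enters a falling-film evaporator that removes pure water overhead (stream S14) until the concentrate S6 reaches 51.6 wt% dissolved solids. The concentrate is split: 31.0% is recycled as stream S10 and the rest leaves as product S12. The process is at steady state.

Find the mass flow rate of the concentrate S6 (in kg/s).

647.6 kg/s

Overall dissolved solids balance (none leaves overhead): dissolved solids in fresh feed = dissolved solids in product, i.e. 1830×0.126 = (1−0.310)·S6·0.516.
S6 = 230.58/(0.516×0.690) = 647.62 kg/s.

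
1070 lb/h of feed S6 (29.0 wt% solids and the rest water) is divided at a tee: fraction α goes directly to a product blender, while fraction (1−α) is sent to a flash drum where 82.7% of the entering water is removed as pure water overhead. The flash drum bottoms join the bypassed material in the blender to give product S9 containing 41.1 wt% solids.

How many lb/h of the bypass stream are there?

All 1070×0.290 = 310.3 lb/h of solids reaches S9, so S9 = 310.3/0.411 = 754.99 lb/h and vapour = 315.01 lb/h.
The evaporator receives (1−α)·1070 of feed at 0.710 water and removes 0.827 of that water:
0.827×0.710×(1−α)×1070 = 315.01
(1−α) = 315.01/628.27 = 0.5014;  α = 0.4986.
Bypass flow = 0.4986×1070 = 533.51 lb/h.

533.5 lb/h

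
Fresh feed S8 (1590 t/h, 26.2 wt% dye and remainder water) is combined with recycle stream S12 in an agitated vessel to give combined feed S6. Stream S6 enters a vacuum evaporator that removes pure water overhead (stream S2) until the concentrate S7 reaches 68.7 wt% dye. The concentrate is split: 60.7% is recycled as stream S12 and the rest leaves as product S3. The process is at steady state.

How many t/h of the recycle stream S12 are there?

936.6 t/h

Overall dye balance (none leaves overhead): dye in fresh feed = dye in product, i.e. 1590×0.262 = (1−0.607)·S7·0.687.
S7 = 416.58/(0.687×0.393) = 1542.9 t/h.
Recycle S12 = 0.607×1542.9 = 936.56 t/h.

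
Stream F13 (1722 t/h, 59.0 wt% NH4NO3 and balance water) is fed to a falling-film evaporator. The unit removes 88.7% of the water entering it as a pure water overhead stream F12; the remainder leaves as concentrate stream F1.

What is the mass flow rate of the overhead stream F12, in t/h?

water entering = 1722×0.410 = 706.02 t/h; overhead removed = 0.887×706.02 = 626.24 t/h.

626.2 t/h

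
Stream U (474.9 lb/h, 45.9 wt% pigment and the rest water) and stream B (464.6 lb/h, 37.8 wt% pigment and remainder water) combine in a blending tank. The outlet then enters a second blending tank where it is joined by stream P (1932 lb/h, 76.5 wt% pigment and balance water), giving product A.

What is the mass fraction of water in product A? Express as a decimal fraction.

Overall, product flow = 2871.5 lb/h.
water in = 474.9×0.541 + 464.6×0.622 + 1932×0.235 = 999.92 lb/h.
water fraction in A = 0.3482.

0.3482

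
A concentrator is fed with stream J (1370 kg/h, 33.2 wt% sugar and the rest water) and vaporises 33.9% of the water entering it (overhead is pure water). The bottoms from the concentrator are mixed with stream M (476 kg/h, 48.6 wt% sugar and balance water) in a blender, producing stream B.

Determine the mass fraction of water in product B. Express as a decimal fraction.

Vapour removed = 0.339×0.668×1370 = 310.24 kg/h; concentrate = 1059.8 kg/h.
water reaching the mixer = 604.92 (from concentrate) + 476×0.514 = 849.58 kg/h.
Product flow = 1059.8 + 476 = 1535.8 kg/h; water fraction = 0.553.

0.553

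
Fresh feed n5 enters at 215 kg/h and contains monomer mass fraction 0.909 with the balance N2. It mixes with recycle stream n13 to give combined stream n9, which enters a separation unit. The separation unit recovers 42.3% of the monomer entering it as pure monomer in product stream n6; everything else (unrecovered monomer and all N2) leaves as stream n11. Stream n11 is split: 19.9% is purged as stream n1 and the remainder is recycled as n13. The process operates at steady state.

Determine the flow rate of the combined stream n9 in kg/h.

461.7 kg/h

N2 enters only via n5 and leaves only via the purge: 215×0.091 = 0.199×(N2 in n11), and the separation unit passes all N2, so N2 in n9 = N2 in n11 = 98.317 kg/h.
monomer in n9: m_A = 215×0.909 + (1−0.199)·(1−0.423)·m_A, so m_A = 195.44/0.5378 = 363.38 kg/h.
n9 = 363.38 + 98.317 = 461.7 kg/h.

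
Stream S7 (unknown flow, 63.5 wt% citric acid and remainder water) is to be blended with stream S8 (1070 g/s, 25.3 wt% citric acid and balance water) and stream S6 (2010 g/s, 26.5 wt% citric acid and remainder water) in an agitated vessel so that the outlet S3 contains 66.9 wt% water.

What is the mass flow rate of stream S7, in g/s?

Let S7 be the unknown flow. Total out = 3080 + S7.
water balance: 2276.6 + 0.365·S7 = 0.669·(3080 + S7)
(0.365 − 0.669)·S7 = 0.669×3080 − 2276.6 = -216.12
S7 = -216.12 / -0.304 = 710.92 g/s

710.9 g/s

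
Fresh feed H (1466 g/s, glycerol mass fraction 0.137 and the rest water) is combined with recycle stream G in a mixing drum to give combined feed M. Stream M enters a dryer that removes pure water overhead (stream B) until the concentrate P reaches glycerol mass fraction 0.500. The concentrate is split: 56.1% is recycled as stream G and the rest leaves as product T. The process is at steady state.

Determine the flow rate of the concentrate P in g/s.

915 g/s

Overall glycerol balance (none leaves overhead): glycerol in fresh feed = glycerol in product, i.e. 1466×0.137 = (1−0.561)·P·0.500.
P = 200.84/(0.500×0.439) = 915 g/s.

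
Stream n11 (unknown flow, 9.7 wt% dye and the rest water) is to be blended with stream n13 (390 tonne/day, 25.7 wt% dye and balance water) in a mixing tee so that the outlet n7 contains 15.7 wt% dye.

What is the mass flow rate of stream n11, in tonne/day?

Let n11 be the unknown flow. Total out = 390 + n11.
dye balance: 100.23 + 0.097·n11 = 0.157·(390 + n11)
(0.097 − 0.157)·n11 = 0.157×390 − 100.23 = -39
n11 = -39 / -0.060 = 650 tonne/day

650 tonne/day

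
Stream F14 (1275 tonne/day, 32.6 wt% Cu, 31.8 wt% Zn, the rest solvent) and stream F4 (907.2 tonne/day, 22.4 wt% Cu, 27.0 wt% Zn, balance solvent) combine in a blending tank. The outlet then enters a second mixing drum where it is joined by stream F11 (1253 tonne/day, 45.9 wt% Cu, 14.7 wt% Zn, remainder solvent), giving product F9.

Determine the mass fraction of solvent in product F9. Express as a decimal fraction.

0.409

Overall, product flow = 3435.2 tonne/day.
solvent in = 1275×0.356 + 907.2×0.506 + 1253×0.394 = 1406.6 tonne/day.
solvent fraction in F9 = 0.409.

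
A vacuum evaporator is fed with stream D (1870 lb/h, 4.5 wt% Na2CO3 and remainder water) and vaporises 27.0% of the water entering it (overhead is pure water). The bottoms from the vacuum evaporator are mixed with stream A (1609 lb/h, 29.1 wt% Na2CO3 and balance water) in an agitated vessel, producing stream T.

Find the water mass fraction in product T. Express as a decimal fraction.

0.816

Vapour removed = 0.270×0.955×1870 = 482.18 lb/h; concentrate = 1387.8 lb/h.
water reaching the mixer = 1303.7 (from concentrate) + 1609×0.709 = 2444.5 lb/h.
Product flow = 1387.8 + 1609 = 2996.8 lb/h; water fraction = 0.816.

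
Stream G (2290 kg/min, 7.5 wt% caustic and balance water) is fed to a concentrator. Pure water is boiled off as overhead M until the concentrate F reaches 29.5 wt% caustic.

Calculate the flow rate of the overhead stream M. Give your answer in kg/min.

caustic is conserved: 2290×0.075 = 171.75 kg/min all reports to the concentrate.
Concentrate = 171.75/(target fraction) = 582.2 kg/min.
Overhead = 2290 − 582.2 = 1707.8 kg/min.

1708 kg/min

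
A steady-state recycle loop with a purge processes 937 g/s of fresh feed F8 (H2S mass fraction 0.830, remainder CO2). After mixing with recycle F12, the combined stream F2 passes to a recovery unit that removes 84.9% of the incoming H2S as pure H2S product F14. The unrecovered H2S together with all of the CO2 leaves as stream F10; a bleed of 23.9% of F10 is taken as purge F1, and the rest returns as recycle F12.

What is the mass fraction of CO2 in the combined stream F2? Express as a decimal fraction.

0.431

CO2 enters only via F8 and leaves only via the purge: 937×0.170 = 0.239×(CO2 in F10), and the recovery unit passes all CO2, so CO2 in F2 = CO2 in F10 = 666.49 g/s.
H2S in F2: m_A = 937×0.830 + (1−0.239)·(1−0.849)·m_A, so m_A = 777.71/0.8851 = 878.68 g/s.
F2 = 878.68 + 666.49 = 1545.2 g/s.
CO2 fraction in F2 = 666.49/1545.2 = 0.431.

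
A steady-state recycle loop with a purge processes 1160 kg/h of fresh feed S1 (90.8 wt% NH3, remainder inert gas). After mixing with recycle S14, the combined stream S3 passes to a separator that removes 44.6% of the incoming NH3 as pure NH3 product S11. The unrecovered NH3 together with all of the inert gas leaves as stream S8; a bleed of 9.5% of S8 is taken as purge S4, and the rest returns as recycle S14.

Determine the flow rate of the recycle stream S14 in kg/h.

2076 kg/h

inert gas enters only via S1 and leaves only via the purge: 1160×0.092 = 0.095×(inert gas in S8), and the separator passes all inert gas, so inert gas in S3 = inert gas in S8 = 1123.4 kg/h.
NH3 in S3: m_A = 1160×0.908 + (1−0.095)·(1−0.446)·m_A, so m_A = 1053.3/0.4986 = 2112.3 kg/h.
S8 = (1−0.446)×2112.3 + 1123.4 = 2293.6 kg/h.
Recycle S14 = (1−0.095)×2293.6 = 2075.7 kg/h.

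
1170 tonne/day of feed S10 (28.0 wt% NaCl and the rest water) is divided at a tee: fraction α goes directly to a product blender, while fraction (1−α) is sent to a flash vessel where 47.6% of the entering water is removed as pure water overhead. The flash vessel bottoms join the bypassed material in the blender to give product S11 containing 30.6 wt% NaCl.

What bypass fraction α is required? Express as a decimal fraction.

All 1170×0.280 = 327.6 tonne/day of NaCl reaches S11, so S11 = 327.6/0.306 = 1070.6 tonne/day and vapour = 99.412 tonne/day.
The evaporator receives (1−α)·1170 of feed at 0.720 water and removes 0.476 of that water:
0.476×0.720×(1−α)×1170 = 99.412
(1−α) = 99.412/400.98 = 0.2479;  α = 0.7521.

0.752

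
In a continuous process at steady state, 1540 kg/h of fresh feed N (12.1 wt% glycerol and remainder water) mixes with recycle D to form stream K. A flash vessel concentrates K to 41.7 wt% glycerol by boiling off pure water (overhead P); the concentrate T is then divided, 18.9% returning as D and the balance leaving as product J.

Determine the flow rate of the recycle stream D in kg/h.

104.1 kg/h

Overall glycerol balance (none leaves overhead): glycerol in fresh feed = glycerol in product, i.e. 1540×0.121 = (1−0.189)·T·0.417.
T = 186.34/(0.417×0.811) = 551 kg/h.
Recycle D = 0.189×551 = 104.14 kg/h.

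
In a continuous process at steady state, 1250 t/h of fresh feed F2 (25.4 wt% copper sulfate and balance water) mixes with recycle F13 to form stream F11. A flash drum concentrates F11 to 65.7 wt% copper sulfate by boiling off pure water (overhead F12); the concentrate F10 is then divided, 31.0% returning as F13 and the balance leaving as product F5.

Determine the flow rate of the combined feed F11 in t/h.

Overall copper sulfate balance (none leaves overhead): copper sulfate in fresh feed = copper sulfate in product, i.e. 1250×0.254 = (1−0.310)·F10·0.657.
F10 = 317.5/(0.657×0.690) = 700.37 t/h.
Recycle F13 = 0.310×700.37 = 217.12 t/h.
Combined feed F11 = 1250 + 217.12 = 1467.1 t/h.

1467 t/h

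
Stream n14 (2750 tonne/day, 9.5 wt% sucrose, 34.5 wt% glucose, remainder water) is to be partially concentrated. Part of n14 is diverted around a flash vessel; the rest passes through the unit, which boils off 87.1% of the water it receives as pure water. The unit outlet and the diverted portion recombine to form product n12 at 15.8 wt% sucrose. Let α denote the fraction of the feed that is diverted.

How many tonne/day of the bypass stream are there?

All 2750×0.095 = 261.25 tonne/day of sucrose reaches n12, so n12 = 261.25/0.158 = 1653.5 tonne/day and vapour = 1096.5 tonne/day.
The evaporator receives (1−α)·2750 of feed at 0.560 water and removes 0.871 of that water:
0.871×0.560×(1−α)×2750 = 1096.5
(1−α) = 1096.5/1341.3 = 0.8175;  α = 0.1825.
Bypass flow = 0.1825×2750 = 501.93 tonne/day.

501.9 tonne/day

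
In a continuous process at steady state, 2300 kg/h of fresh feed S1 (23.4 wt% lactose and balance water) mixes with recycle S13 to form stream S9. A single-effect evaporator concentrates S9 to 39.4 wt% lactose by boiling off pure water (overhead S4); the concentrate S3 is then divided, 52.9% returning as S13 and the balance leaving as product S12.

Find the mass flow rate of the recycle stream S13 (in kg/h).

Overall lactose balance (none leaves overhead): lactose in fresh feed = lactose in product, i.e. 2300×0.234 = (1−0.529)·S3·0.394.
S3 = 538.2/(0.394×0.471) = 2900.2 kg/h.
Recycle S13 = 0.529×2900.2 = 1534.2 kg/h.

1534 kg/h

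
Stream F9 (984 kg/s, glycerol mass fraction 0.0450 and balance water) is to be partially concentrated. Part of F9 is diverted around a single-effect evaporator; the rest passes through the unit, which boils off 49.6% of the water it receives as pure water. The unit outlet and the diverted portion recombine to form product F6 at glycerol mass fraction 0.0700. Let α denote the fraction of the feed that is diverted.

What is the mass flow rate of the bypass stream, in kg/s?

All 984×0.045 = 44.28 kg/s of glycerol reaches F6, so F6 = 44.28/0.070 = 632.57 kg/s and vapour = 351.43 kg/s.
The evaporator receives (1−α)·984 of feed at 0.955 water and removes 0.496 of that water:
0.496×0.955×(1−α)×984 = 351.43
(1−α) = 351.43/466.1 = 0.7540;  α = 0.2460.
Bypass flow = 0.2460×984 = 242.09 kg/s.

242.1 kg/s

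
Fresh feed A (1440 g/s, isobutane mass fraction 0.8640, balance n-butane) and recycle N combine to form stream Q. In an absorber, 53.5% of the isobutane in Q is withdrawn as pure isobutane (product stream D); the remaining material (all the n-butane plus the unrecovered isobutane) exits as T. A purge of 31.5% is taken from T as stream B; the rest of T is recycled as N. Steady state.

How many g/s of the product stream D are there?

isobutane in Q: m_A = 1440×0.864 + (1−0.315)·(1−0.535)·m_A, so m_A = 1244.2/0.6815 = 1825.7 g/s.
Product D = 0.535×1825.7 = 976.74 g/s.

976.7 g/s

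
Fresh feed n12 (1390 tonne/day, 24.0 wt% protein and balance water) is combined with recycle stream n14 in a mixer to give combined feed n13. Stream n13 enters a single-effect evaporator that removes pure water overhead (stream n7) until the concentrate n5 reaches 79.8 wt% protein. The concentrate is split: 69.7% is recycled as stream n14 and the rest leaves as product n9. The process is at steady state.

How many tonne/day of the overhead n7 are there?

972 tonne/day

Overall protein balance (none leaves overhead): protein in fresh feed = protein in product, i.e. 1390×0.240 = (1−0.697)·n5·0.798.
n5 = 333.6/(0.798×0.303) = 1379.7 tonne/day.
Recycle n14 = 0.697×1379.7 = 961.64 tonne/day.
Combined feed n13 = 1390 + 961.64 = 2351.6 tonne/day.
Overhead n7 = n13 − n5 = 2351.6 − 1379.7 = 971.95 tonne/day.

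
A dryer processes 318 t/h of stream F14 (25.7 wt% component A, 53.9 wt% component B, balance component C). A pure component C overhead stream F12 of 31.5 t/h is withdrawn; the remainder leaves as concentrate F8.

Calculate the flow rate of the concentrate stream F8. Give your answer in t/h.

Concentrate = 318 − 31.5 = 286.5 t/h.

286.5 t/h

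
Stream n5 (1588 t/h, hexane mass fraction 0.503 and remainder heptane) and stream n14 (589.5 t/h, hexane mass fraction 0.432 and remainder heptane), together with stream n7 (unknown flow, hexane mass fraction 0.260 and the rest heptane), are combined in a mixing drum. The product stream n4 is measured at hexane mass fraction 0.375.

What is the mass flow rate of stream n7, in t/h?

Let n7 be the unknown flow. Total out = 2177.5 + n7.
hexane balance: 1053.4 + 0.260·n7 = 0.375·(2177.5 + n7)
(0.260 − 0.375)·n7 = 0.375×2177.5 − 1053.4 = -236.87
n7 = -236.87 / -0.115 = 2059.7 t/h

2060 t/h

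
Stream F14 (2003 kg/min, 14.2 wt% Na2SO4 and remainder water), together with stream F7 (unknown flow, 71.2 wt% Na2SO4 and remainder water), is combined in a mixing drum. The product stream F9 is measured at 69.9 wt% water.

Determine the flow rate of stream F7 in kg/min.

Let F7 be the unknown flow. Total out = 2003 + F7.
water balance: 1718.6 + 0.288·F7 = 0.699·(2003 + F7)
(0.288 − 0.699)·F7 = 0.699×2003 − 1718.6 = -318.48
F7 = -318.48 / -0.411 = 774.88 kg/min

774.9 kg/min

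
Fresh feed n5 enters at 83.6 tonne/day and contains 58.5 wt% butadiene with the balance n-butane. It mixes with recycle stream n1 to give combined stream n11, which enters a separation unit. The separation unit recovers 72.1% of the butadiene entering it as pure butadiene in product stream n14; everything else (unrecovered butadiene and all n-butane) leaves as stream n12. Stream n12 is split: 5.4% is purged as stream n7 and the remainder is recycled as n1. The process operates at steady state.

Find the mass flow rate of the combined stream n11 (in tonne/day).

708.9 tonne/day

n-butane enters only via n5 and leaves only via the purge: 83.6×0.415 = 0.054×(n-butane in n12), and the separation unit passes all n-butane, so n-butane in n11 = n-butane in n12 = 642.48 tonne/day.
butadiene in n11: m_A = 83.6×0.585 + (1−0.054)·(1−0.721)·m_A, so m_A = 48.906/0.7361 = 66.442 tonne/day.
n11 = 66.442 + 642.48 = 708.92 tonne/day.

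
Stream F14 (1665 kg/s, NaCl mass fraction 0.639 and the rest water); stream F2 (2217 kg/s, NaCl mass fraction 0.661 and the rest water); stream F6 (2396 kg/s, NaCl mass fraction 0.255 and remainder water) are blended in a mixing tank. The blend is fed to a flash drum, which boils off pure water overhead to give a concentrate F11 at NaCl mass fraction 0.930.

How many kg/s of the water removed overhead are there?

2901 kg/s

NaCl entering = 1665×0.639 + 2217×0.661 + 2396×0.255 = 3140.4 kg/s.
All NaCl reports to F11, so F11 = 3140.4/0.930 = 3376.7 kg/s.
Total feed = 6278 kg/s; overhead = 6278 − 3376.7 = 2901.3 kg/s.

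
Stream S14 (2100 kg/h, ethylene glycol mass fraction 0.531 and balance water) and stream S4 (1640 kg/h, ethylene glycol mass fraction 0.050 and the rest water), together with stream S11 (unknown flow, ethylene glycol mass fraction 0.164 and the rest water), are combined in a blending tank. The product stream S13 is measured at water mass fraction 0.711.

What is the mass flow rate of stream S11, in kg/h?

929.9 kg/h

Let S11 be the unknown flow. Total out = 3740 + S11.
water balance: 2542.9 + 0.836·S11 = 0.711·(3740 + S11)
(0.836 − 0.711)·S11 = 0.711×3740 − 2542.9 = 116.24
S11 = 116.24 / 0.125 = 929.92 kg/h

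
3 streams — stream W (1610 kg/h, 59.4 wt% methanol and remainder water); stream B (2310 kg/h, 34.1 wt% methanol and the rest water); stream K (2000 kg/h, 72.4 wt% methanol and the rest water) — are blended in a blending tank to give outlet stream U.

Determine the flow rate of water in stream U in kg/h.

2728 kg/h

water out = water in = 1610×0.406 + 2310×0.659 + 2000×0.276 = 2727.9 kg/h.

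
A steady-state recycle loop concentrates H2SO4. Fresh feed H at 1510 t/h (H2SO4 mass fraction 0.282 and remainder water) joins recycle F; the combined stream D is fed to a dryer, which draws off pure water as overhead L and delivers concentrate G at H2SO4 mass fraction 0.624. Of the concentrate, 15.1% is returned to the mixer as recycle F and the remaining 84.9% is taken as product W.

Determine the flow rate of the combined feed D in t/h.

1631 t/h

Overall H2SO4 balance (none leaves overhead): H2SO4 in fresh feed = H2SO4 in product, i.e. 1510×0.282 = (1−0.151)·G·0.624.
G = 425.82/(0.624×0.849) = 803.77 t/h.
Recycle F = 0.151×803.77 = 121.37 t/h.
Combined feed D = 1510 + 121.37 = 1631.4 t/h.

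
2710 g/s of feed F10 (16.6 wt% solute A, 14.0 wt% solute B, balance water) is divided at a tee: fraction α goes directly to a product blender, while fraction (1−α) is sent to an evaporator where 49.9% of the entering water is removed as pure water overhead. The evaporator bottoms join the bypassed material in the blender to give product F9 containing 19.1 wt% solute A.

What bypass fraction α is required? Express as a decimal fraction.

All 2710×0.166 = 449.86 g/s of solute A reaches F9, so F9 = 449.86/0.191 = 2355.3 g/s and vapour = 354.71 g/s.
The evaporator receives (1−α)·2710 of feed at 0.694 water and removes 0.499 of that water:
0.499×0.694×(1−α)×2710 = 354.71
(1−α) = 354.71/938.49 = 0.3780;  α = 0.6220.

0.622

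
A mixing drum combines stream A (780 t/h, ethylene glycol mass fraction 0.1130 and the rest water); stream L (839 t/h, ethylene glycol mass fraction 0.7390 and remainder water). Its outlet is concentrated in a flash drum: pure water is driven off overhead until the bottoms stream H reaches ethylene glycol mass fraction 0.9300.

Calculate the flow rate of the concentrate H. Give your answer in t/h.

ethylene glycol entering = 780×0.113 + 839×0.739 = 708.16 t/h.
All ethylene glycol reports to H, so H = 708.16/0.930 = 761.46 t/h.

761.5 t/h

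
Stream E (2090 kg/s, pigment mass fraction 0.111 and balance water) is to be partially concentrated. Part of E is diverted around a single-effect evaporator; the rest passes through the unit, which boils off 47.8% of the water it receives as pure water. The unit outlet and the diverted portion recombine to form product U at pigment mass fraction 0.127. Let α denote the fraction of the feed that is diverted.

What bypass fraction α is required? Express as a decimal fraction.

All 2090×0.111 = 231.99 kg/s of pigment reaches U, so U = 231.99/0.127 = 1826.7 kg/s and vapour = 263.31 kg/s.
The evaporator receives (1−α)·2090 of feed at 0.889 water and removes 0.478 of that water:
0.478×0.889×(1−α)×2090 = 263.31
(1−α) = 263.31/888.13 = 0.2965;  α = 0.7035.

0.704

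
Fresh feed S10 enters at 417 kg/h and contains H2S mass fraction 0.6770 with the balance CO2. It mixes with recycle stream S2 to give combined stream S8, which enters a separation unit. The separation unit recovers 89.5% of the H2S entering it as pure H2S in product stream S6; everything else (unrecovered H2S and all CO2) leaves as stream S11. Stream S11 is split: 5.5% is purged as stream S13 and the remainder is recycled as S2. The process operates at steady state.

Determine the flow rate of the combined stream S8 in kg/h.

CO2 enters only via S10 and leaves only via the purge: 417×0.323 = 0.055×(CO2 in S11), and the separation unit passes all CO2, so CO2 in S8 = CO2 in S11 = 2448.9 kg/h.
H2S in S8: m_A = 417×0.677 + (1−0.055)·(1−0.895)·m_A, so m_A = 282.31/0.9008 = 313.41 kg/h.
S8 = 313.41 + 2448.9 = 2762.3 kg/h.

2762 kg/h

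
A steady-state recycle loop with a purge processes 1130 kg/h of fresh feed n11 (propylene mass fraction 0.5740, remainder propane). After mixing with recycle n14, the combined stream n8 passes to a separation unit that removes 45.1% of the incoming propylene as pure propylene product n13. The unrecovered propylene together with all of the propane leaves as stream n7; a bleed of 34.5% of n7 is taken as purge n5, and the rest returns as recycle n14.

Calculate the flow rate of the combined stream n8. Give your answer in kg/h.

2408 kg/h

propane enters only via n11 and leaves only via the purge: 1130×0.426 = 0.345×(propane in n7), and the separation unit passes all propane, so propane in n8 = propane in n7 = 1395.3 kg/h.
propylene in n8: m_A = 1130×0.574 + (1−0.345)·(1−0.451)·m_A, so m_A = 648.62/0.6404 = 1012.8 kg/h.
n8 = 1012.8 + 1395.3 = 2408.1 kg/h.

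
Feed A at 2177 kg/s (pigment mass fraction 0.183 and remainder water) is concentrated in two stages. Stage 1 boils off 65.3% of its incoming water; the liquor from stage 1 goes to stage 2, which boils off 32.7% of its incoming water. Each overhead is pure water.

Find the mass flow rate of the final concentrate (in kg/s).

water in feed = 2177×0.817 = 1778.6 kg/s.
After stage 1: water left = (1−0.653)×1778.6 = 617.18; stream total = 1015.6 kg/s.
After stage 2: water left = (1−0.327)×617.18 = 415.36; final concentrate = 813.75 kg/s.

813.8 kg/s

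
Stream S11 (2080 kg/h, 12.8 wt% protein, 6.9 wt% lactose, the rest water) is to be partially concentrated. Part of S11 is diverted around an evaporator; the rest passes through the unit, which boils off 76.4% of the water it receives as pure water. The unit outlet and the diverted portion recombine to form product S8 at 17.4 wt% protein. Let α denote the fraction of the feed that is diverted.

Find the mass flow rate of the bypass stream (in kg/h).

1184 kg/h

All 2080×0.128 = 266.24 kg/h of protein reaches S8, so S8 = 266.24/0.174 = 1530.1 kg/h and vapour = 549.89 kg/h.
The evaporator receives (1−α)·2080 of feed at 0.803 water and removes 0.764 of that water:
0.764×0.803×(1−α)×2080 = 549.89
(1−α) = 549.89/1276.1 = 0.4309;  α = 0.5691.
Bypass flow = 0.5691×2080 = 1183.7 kg/h.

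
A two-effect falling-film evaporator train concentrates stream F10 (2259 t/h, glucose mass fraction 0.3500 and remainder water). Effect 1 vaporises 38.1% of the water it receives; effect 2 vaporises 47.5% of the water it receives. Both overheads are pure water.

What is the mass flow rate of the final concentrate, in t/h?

water in feed = 2259×0.650 = 1468.4 t/h.
After stage 1: water left = (1−0.381)×1468.4 = 908.91; stream total = 1699.6 t/h.
After stage 2: water left = (1−0.475)×908.91 = 477.18; final concentrate = 1267.8 t/h.

1268 t/h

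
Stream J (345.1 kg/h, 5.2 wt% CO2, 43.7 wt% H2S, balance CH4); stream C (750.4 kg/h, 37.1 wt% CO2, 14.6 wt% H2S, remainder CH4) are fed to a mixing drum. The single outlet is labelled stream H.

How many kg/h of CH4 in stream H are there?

CH4 out = CH4 in = 345.1×0.511 + 750.4×0.483 = 538.79 kg/h.

538.8 kg/h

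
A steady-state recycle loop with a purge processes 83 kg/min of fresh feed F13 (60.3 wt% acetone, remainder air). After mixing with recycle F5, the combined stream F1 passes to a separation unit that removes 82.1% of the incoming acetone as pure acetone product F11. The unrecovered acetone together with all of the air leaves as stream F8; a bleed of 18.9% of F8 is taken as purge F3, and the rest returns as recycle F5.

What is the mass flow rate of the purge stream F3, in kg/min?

air enters only via F13 and leaves only via the purge: 83×0.397 = 0.189×(air in F8), and the separation unit passes all air, so air in F1 = air in F8 = 174.34 kg/min.
acetone in F1: m_A = 83×0.603 + (1−0.189)·(1−0.821)·m_A, so m_A = 50.049/0.8548 = 58.548 kg/min.
F8 = (1−0.821)×58.548 + 174.34 = 184.82 kg/min.
Purge F3 = 0.189×184.82 = 34.932 kg/min.

34.93 kg/min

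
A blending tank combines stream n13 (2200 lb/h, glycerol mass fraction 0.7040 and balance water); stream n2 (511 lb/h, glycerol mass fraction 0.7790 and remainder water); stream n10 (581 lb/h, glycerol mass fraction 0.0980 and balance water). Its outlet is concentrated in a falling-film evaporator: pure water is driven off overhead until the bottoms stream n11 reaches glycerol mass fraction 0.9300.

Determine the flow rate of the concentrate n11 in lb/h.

glycerol entering = 2200×0.704 + 511×0.779 + 581×0.098 = 2003.8 lb/h.
All glycerol reports to n11, so n11 = 2003.8/0.930 = 2154.6 lb/h.

2155 lb/h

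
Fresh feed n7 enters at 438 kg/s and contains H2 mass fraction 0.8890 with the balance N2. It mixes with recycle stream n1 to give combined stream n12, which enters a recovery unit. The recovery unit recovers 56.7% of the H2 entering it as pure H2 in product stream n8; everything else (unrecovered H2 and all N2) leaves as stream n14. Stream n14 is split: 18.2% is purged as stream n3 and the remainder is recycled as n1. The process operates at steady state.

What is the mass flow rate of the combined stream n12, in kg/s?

870.1 kg/s

N2 enters only via n7 and leaves only via the purge: 438×0.111 = 0.182×(N2 in n14), and the recovery unit passes all N2, so N2 in n12 = N2 in n14 = 267.13 kg/s.
H2 in n12: m_A = 438×0.889 + (1−0.182)·(1−0.567)·m_A, so m_A = 389.38/0.6458 = 602.94 kg/s.
n12 = 602.94 + 267.13 = 870.07 kg/s.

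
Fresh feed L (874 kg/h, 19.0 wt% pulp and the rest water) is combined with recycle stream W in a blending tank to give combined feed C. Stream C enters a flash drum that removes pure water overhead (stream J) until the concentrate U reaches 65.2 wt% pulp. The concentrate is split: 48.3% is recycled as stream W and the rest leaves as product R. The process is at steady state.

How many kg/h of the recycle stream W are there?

237.9 kg/h

Overall pulp balance (none leaves overhead): pulp in fresh feed = pulp in product, i.e. 874×0.190 = (1−0.483)·U·0.652.
U = 166.06/(0.652×0.517) = 492.64 kg/h.
Recycle W = 0.483×492.64 = 237.94 kg/h.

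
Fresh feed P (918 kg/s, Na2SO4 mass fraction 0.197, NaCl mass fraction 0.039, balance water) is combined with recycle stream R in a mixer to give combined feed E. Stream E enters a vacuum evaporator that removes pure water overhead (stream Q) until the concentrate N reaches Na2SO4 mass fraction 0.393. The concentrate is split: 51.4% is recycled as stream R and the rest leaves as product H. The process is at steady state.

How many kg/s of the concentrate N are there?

Overall Na2SO4 balance (none leaves overhead): Na2SO4 in fresh feed = Na2SO4 in product, i.e. 918×0.197 = (1−0.514)·N·0.393.
N = 180.85/(0.393×0.486) = 946.85 kg/s.

946.8 kg/s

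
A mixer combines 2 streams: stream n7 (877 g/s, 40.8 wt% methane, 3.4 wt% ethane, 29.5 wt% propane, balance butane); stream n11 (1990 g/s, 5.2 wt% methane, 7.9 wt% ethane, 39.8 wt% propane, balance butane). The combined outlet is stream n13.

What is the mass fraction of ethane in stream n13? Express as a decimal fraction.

Total flow out = 877 + 1990 = 2867 g/s.
ethane in = 877×0.034 + 1990×0.079 = 187.03 g/s.
ethane mass fraction in n13 = 187.03/2867 = 0.065.

0.065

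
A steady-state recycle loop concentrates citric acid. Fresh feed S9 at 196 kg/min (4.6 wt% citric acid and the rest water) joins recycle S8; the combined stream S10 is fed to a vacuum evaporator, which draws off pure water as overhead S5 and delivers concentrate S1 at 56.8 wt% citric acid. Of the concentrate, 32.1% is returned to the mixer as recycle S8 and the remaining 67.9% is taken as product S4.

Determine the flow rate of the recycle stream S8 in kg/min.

Overall citric acid balance (none leaves overhead): citric acid in fresh feed = citric acid in product, i.e. 196×0.046 = (1−0.321)·S1·0.568.
S1 = 9.016/(0.568×0.679) = 23.377 kg/min.
Recycle S8 = 0.321×23.377 = 7.5041 kg/min.

7.504 kg/min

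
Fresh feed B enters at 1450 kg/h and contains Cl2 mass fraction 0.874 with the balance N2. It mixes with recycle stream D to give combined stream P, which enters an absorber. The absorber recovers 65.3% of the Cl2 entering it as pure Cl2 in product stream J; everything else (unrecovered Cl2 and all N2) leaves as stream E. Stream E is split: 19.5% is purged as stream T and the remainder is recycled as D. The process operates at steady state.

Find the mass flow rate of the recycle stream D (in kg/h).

N2 enters only via B and leaves only via the purge: 1450×0.126 = 0.195×(N2 in E), and the absorber passes all N2, so N2 in P = N2 in E = 936.92 kg/h.
Cl2 in P: m_A = 1450×0.874 + (1−0.195)·(1−0.653)·m_A, so m_A = 1267.3/0.7207 = 1758.5 kg/h.
E = (1−0.653)×1758.5 + 936.92 = 1547.1 kg/h.
Recycle D = (1−0.195)×1547.1 = 1245.4 kg/h.

1245 kg/h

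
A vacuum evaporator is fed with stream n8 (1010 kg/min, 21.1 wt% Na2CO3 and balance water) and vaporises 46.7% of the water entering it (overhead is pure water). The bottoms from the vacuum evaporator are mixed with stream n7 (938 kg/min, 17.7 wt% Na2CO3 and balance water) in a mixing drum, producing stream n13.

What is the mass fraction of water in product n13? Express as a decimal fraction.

Vapour removed = 0.467×0.789×1010 = 372.15 kg/min; concentrate = 637.85 kg/min.
water reaching the mixer = 424.74 (from concentrate) + 938×0.823 = 1196.7 kg/min.
Product flow = 637.85 + 938 = 1575.9 kg/min; water fraction = 0.759.

0.759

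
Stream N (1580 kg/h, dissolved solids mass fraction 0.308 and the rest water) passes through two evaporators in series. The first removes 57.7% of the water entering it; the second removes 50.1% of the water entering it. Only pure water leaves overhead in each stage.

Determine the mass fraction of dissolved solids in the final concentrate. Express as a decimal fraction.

water in feed = 1580×0.692 = 1093.4 kg/h.
After stage 1: water left = (1−0.577)×1093.4 = 462.49; stream total = 949.13 kg/h.
After stage 2: water left = (1−0.501)×462.49 = 230.78; final concentrate = 717.42 kg/h.
dissolved solids fraction = 486.64/717.42 = 0.678.

0.678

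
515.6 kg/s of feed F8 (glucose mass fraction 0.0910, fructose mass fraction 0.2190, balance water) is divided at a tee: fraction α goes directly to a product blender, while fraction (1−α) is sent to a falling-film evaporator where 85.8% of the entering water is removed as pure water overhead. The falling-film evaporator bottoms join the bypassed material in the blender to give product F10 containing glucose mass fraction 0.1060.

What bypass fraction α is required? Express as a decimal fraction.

0.761

All 515.6×0.091 = 46.92 kg/s of glucose reaches F10, so F10 = 46.92/0.106 = 442.64 kg/s and vapour = 72.962 kg/s.
The evaporator receives (1−α)·515.6 of feed at 0.690 water and removes 0.858 of that water:
0.858×0.690×(1−α)×515.6 = 72.962
(1−α) = 72.962/305.25 = 0.2390;  α = 0.7610.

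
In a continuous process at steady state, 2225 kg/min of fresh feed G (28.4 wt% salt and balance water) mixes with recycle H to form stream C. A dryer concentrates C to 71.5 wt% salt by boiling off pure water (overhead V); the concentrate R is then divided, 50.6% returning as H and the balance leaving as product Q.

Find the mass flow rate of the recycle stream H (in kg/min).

Overall salt balance (none leaves overhead): salt in fresh feed = salt in product, i.e. 2225×0.284 = (1−0.506)·R·0.715.
R = 631.9/(0.715×0.494) = 1789 kg/min.
Recycle H = 0.506×1789 = 905.24 kg/min.

905.2 kg/min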